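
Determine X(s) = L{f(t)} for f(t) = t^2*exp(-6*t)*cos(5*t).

X(s) = 2*(s + 6)*(s^2 + 12*s - 39)/(s^2 + 12*s + 61)^3

L{cos(5t)} = s/(s^2 + 25).
Multiplying by e^(-6t) shifts s → s + 6, so L{exp(-6*t)*cos(5*t)} = (s + 6)/((s + 6)^2 + 25).
Then apply L{t^2·g(t)} = (-1)^2 d^2/ds^2[G(s)] with G(s) = (s + 6)/((s + 6)^2 + 25):
differentiating 2 times and applying the sign gives 2*(s + 6)*(s^2 + 12*s - 39)/(s^2 + 12*s + 61)^3.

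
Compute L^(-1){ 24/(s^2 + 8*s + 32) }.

Rewrite the denominator: s^2 + 8*s + 32 = (s + 4)^2 + 16.
The form in (s + 4) signals a first-shifting-theorem factor e^(-4t).
Since L{sin(4t)} = 4/(s^2 + 16), the inverse is e^(-4*t)*sin(4*t), scaled by 6.

6*exp(-4*t)*sin(4*t)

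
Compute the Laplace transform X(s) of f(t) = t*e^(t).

X(s) = (s - 1)^(-2)

L{e^(t)} = 1/(s - 1).
Then apply L{t·g(t)} = -d/ds[G(s)] with G(s) = 1/(s - 1):
differentiating 1 time and applying the sign gives (s - 1)^(-2).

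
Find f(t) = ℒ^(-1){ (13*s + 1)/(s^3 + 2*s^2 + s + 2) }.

f(t) = 3*sin(t) + 5*cos(t) - 5*exp(-2*t)

Factor the denominator: s^3 + 2*s^2 + s + 2 = (s + 2)*(s^2 + 1).
Partial fraction decomposition gives [-5/(s + 2)] + [5*s/(s^2 + 1)] + [3/(s^2 + 1)].
Invert each term: -5/(s + 2) ↔ -5e^(-2t); 5·s/(s^2 + 1) ↔ 5cos(t); 3·1/(s^2 + 1) ↔ 3sin(t).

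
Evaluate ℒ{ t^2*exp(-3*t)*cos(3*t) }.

2*(s + 3)*(s^2 + 6*s - 18)/(s^2 + 6*s + 18)^3

L{cos(3t)} = s/(s^2 + 9).
Multiplying by e^(-3t) shifts s → s + 3, so L{exp(-3*t)*cos(3*t)} = (s + 3)/((s + 3)^2 + 9).
Then apply L{t^2·g(t)} = (-1)^2 d^2/ds^2[G(s)] with G(s) = (s + 3)/((s + 3)^2 + 9):
differentiating 2 times and applying the sign gives 2*(s + 3)*(s^2 + 6*s - 18)/(s^2 + 6*s + 18)^3.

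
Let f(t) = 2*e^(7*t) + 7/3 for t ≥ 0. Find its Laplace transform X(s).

The transform is linear, so treat each term independently.
L{7/3} = (7/3)/s; (2)·[L{e^(7t)} = 1/(s - 7)].

X(s) = 2/(s - 7) + 7/(3*s)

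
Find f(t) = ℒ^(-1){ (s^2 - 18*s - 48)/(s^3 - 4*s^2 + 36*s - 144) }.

Factor the denominator: s^3 - 4*s^2 + 36*s - 144 = (s - 4)*(s^2 + 36).
Partial fraction decomposition gives [-2/(s - 4)] + [3*s/(s^2 + 36)] + [-6/(s^2 + 36)].
Invert each term: -2/(s - 4) ↔ -2e^(4t); 3·s/(s^2 + 36) ↔ 3cos(6t); -1·6/(s^2 + 36) ↔ -sin(6t).

f(t) = -2*exp(4*t) - sin(6*t) + 3*cos(6*t)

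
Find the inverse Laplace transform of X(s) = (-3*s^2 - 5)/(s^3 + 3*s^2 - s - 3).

Factor the denominator: s^3 + 3*s^2 - s - 3 = (s - 1)*(s + 1)*(s + 3).
Partial fraction decomposition gives [-4/(s + 3)] + [2/(s + 1)] + [-1/(s - 1)].
Invert each term: -4/(s + 3) ↔ -4e^(-3t); 2/(s + 1) ↔ 2e^(-t); -1/(s - 1) ↔ -e^(t).

-exp(t) + 2*exp(-t) - 4*exp(-3*t)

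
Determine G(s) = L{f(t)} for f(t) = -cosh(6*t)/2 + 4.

The transform is linear, so treat each term independently.
(-1/2)·[L{cosh(6t)} = s/(s^2 - 36)]; L{4} = 4/s.

G(s) = -s/(2*(s^2 - 36)) + 4/s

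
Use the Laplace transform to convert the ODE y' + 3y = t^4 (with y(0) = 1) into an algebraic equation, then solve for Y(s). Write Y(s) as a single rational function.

Laplace-transform each side.
With L{y'} = sY - y(0) = sY - 1: the LHS transforms to (s + 3)Y - (1).
The right side is L{t^4} = 24/s^5.
So (s + 3)Y = 24/s^5 + (1).
Solve for Y(s) and write it as one ratio of polynomials.

Y(s) = (s^5 + 24)/(s^6 + 3*s^5)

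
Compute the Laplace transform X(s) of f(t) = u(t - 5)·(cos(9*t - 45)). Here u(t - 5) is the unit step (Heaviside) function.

By the second shifting theorem, L{u(t - c)·g(t - c)} = e^(-cs)·G(s) with c = 5 and G(s) = L{g(t)}.
L{cos(9t)} = s/(s^2 + 81).

X(s) = s*exp(-5*s)/(s^2 + 81)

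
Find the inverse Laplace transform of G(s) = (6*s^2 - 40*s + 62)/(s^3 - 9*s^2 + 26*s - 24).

Factor the denominator: s^3 - 9*s^2 + 26*s - 24 = (s - 4)*(s - 3)*(s - 2).
Partial fraction decomposition gives [-1/(s - 4)] + [3/(s - 2)] + [4/(s - 3)].
Invert each term: -1/(s - 4) ↔ -e^(4t); 3/(s - 2) ↔ 3e^(2t); 4/(s - 3) ↔ 4e^(3t).

-exp(4*t) + 4*exp(3*t) + 3*exp(2*t)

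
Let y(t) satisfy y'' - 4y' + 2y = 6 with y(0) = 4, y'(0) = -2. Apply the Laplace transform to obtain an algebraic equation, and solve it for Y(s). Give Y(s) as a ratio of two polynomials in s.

Y(s) = (4*s^2 - 18*s + 6)/(s^3 - 4*s^2 + 2*s)

Laplace-transform each side.
Using L{y''} = s^2 Y - s·y(0) - y'(0) and L{y'} = sY - y(0), with y(0) = 4, y'(0) = -2, the left side becomes (s^2 - 4*s + 2)Y - (4*s - 18).
The right side is L{6} = 6/s.
So (s^2 - 4*s + 2)Y = 6/s + (4*s - 18).
Divide through and combine into a single rational function.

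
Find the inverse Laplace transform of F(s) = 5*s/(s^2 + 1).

5*cos(t)

Since L{cos(t)} = s/(s^2 + 1), the inverse is cos(t), scaled by 5.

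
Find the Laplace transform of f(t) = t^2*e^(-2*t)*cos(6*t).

L{cos(6t)} = s/(s^2 + 36).
Multiplying by e^(-2t) shifts s → s + 2, so L{e^(-2*t)*cos(6*t)} = (s + 2)/((s + 2)^2 + 36).
Then apply L{t^2·g(t)} = (-1)^2 d^2/ds^2[H(s)] with H(s) = (s + 2)/((s + 2)^2 + 36):
differentiating 2 times and applying the sign gives 2*(s + 2)*(s^2 + 4*s - 104)/(s^2 + 4*s + 40)^3.

2*(s + 2)*(s^2 + 4*s - 104)/(s^2 + 4*s + 40)^3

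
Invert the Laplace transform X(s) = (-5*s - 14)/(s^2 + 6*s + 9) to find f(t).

Factor the denominator: s^2 + 6*s + 9 = (s + 3)^2.
Partial fraction decomposition gives [-5/(s + 3)] + [(s + 3)^(-2)].
Invert each term: -5/(s + 3) ↔ -5e^(-3t); 1/(s + 3)^2 ↔ t·e^(-3t).

f(t) = t*exp(-3*t) - 5*exp(-3*t)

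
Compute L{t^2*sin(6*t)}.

L{sin(6t)} = 6/(s^2 + 36).
Then apply L{t^2·g(t)} = (-1)^2 d^2/ds^2[G(s)] with G(s) = 6/(s^2 + 36):
differentiating 2 times and applying the sign gives 36*(s^2 - 12)/(s^2 + 36)^3.

36*(s^2 - 12)/(s^2 + 36)^3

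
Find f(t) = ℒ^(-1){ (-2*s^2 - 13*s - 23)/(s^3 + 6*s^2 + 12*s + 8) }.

Factor the denominator: s^3 + 6*s^2 + 12*s + 8 = (s + 2)^3.
Partial fraction decomposition gives [-2/(s + 2)] + [-5/(s + 2)^2] + [-5/(s + 2)^3].
Invert each term: -2/(s + 2) ↔ -2e^(-2t); -5/(s + 2)^2 ↔ -5t·e^(-2t); -5/(s + 2)^3 ↔ (-5/2)t^2·e^(-2t).

f(t) = -5*t^2*exp(-2*t)/2 - 5*t*exp(-2*t) - 2*exp(-2*t)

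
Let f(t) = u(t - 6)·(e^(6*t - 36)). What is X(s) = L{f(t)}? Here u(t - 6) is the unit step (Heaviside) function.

X(s) = exp(-6*s)/(s - 6)

By the second shifting theorem, L{u(t - c)·g(t - c)} = e^(-cs)·G(s) with c = 6 and G(s) = L{g(t)}.
L{e^(6t)} = 1/(s - 6).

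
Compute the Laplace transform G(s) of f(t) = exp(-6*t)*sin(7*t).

G(s) = 7/((s + 6)^2 + 49)

L{sin(7t)} = 7/(s^2 + 49).
By the first shifting theorem, multiplying by e^(-6t) replaces s with s + 6.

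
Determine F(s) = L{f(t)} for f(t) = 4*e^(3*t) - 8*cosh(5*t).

Apply the Laplace transform termwise.
(-8)·[L{cosh(5t)} = s/(s^2 - 25)]; (4)·[L{e^(3t)} = 1/(s - 3)].

F(s) = -8*s/(s^2 - 25) + 4/(s - 3)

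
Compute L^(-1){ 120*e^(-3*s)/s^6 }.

Heaviside(t - 3)*((t - 3)^5)

The factor e^(-3s) signals a time shift by c = 3 (second shifting theorem).
L{t^5} = 5!/s^6 = 120/s^6, so L^-1{120/s^6} = t^5.
Hence the inverse is u(t - 3) times that function evaluated at t - 3.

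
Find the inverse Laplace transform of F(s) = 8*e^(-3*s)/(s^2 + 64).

The factor e^(-3s) signals a time shift by c = 3 (second shifting theorem).
L{sin(8t)} = 8/(s^2 + 64), so L^-1{8/(s^2 + 64)} = sin(8*t).
Hence the inverse is u(t - 3) times that function evaluated at t - 3.

Heaviside(t - 3)*(sin(8*t - 24))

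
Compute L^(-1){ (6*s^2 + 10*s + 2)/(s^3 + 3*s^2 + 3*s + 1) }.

Factor the denominator: s^3 + 3*s^2 + 3*s + 1 = (s + 1)^3.
Partial fraction decomposition gives [6/(s + 1)] + [-2/(s + 1)^2] + [-2/(s + 1)^3].
Invert each term: 6/(s + 1) ↔ 6e^(-t); -2/(s + 1)^2 ↔ -2t·e^(-t); -2/(s + 1)^3 ↔ (-1)t^2·e^(-t).

-t^2*exp(-t) - 2*t*exp(-t) + 6*exp(-t)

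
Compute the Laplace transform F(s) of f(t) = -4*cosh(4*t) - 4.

F(s) = -4*s/(s^2 - 16) - 4/s

The transform is linear, so treat each term independently.
L{-4} = -4/s; (-4)·[L{cosh(4t)} = s/(s^2 - 16)].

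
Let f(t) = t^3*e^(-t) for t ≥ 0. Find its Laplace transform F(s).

F(s) = 6/(s + 1)^4

L{t^3} = 3!/s^4 = 6/s^4.
By the first shifting theorem, multiplying by e^(-t) replaces s with s + 1.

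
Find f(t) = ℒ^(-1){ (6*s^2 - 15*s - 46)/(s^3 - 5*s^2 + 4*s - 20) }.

f(t) = exp(5*t) + 5*sin(2*t) + 5*cos(2*t)

Factor the denominator: s^3 - 5*s^2 + 4*s - 20 = (s - 5)*(s^2 + 4).
Partial fraction decomposition gives [1/(s - 5)] + [5*s/(s^2 + 4)] + [10/(s^2 + 4)].
Invert each term: 1/(s - 5) ↔ e^(5t); 5·s/(s^2 + 4) ↔ 5cos(2t); 5·2/(s^2 + 4) ↔ 5sin(2t).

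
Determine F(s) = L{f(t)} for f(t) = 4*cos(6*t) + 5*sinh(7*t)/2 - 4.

The transform is linear, so treat each term independently.
(5/2)·[L{sinh(7t)} = 7/(s^2 - 49)]; L{-4} = -4/s; (4)·[L{cos(6t)} = s/(s^2 + 36)].

F(s) = 4*s/(s^2 + 36) + 35/(2*(s^2 - 49)) - 4/s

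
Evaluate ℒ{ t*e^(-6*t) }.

(s + 6)^(-2)

L{t} = 1!/s^2 = 1/s^2.
By the first shifting theorem, multiplying by e^(-6t) replaces s with s + 6.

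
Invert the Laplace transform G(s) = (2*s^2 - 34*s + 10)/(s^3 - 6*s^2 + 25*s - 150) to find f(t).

f(t) = -2*exp(6*t) - 2*sin(5*t) + 4*cos(5*t)

Factor the denominator: s^3 - 6*s^2 + 25*s - 150 = (s - 6)*(s^2 + 25).
Partial fraction decomposition gives [-2/(s - 6)] + [4*s/(s^2 + 25)] + [-10/(s^2 + 25)].
Invert each term: -2/(s - 6) ↔ -2e^(6t); 4·s/(s^2 + 25) ↔ 4cos(5t); -2·5/(s^2 + 25) ↔ -2sin(5t).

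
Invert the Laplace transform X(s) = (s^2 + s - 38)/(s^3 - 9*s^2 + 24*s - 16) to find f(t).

Factor the denominator: s^3 - 9*s^2 + 24*s - 16 = (s - 4)^2*(s - 1).
Partial fraction decomposition gives [5/(s - 4)] + [-6/(s - 4)^2] + [-4/(s - 1)].
Invert each term: 5/(s - 4) ↔ 5e^(4t); -6/(s - 4)^2 ↔ -6t·e^(4t); -4/(s - 1) ↔ -4e^(t).

f(t) = -6*t*exp(4*t) + 5*exp(4*t) - 4*exp(t)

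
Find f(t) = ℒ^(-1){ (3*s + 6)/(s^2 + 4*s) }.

Rewrite the denominator: s^2 + 4*s = (s + 2)^2 - 4.
The form in (s + 2) signals a first-shifting-theorem factor e^(-2t).
Since L{cosh(2t)} = s/(s^2 - 4), the inverse is e^(-2*t)*cosh(2*t), scaled by 3.

f(t) = 3*exp(-2*t)*cosh(2*t)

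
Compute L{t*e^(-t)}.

L{e^(-t)} = 1/(s + 1).
Then apply L{t·g(t)} = -d/ds[H(s)] with H(s) = 1/(s + 1):
differentiating 1 time and applying the sign gives (s + 1)^(-2).

(s + 1)^(-2)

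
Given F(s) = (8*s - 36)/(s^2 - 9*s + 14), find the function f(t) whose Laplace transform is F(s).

f(t) = 4*exp(7*t) + 4*exp(2*t)

Factor the denominator: s^2 - 9*s + 14 = (s - 7)*(s - 2).
Partial fraction decomposition gives [4/(s - 2)] + [4/(s - 7)].
Invert each term: 4/(s - 2) ↔ 4e^(2t); 4/(s - 7) ↔ 4e^(7t).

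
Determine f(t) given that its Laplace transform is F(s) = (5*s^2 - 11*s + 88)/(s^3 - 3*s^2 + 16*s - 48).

f(t) = 4*exp(3*t) - 2*sin(4*t) + cos(4*t)

Factor the denominator: s^3 - 3*s^2 + 16*s - 48 = (s - 3)*(s^2 + 16).
Partial fraction decomposition gives [4/(s - 3)] + [s/(s^2 + 16)] + [-8/(s^2 + 16)].
Invert each term: 4/(s - 3) ↔ 4e^(3t); 1·s/(s^2 + 16) ↔ cos(4t); -2·4/(s^2 + 16) ↔ -2sin(4t).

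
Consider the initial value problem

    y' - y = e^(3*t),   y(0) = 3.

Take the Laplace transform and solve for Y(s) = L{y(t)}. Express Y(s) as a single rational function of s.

Y(s) = (3*s - 8)/(s^2 - 4*s + 3)

Transform both sides with L{·}.
The derivative rules (L{y'} = sY - y(0) = sY - 3) turn the left side into (s - 1)Y - (3).
The right side is L{e^(3*t)} = 1/(s - 3).
So (s - 1)Y = 1/(s - 3) + (3).
Solve for Y(s) and write it as one ratio of polynomials.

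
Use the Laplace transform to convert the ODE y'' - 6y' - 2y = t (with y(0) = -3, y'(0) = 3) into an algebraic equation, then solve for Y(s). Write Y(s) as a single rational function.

Y(s) = (-3*s^3 + 21*s^2 + 1)/(s^4 - 6*s^3 - 2*s^2)

Laplace-transform each side.
Using L{y''} = s^2 Y - s·y(0) - y'(0) and L{y'} = sY - y(0), with y(0) = -3, y'(0) = 3, the left side becomes (s^2 - 6*s - 2)Y - (-3*s + 21).
The right side is L{t} = s^(-2).
So (s^2 - 6*s - 2)Y = s^(-2) + (-3*s + 21).
Solve for Y(s) and write it as one ratio of polynomials.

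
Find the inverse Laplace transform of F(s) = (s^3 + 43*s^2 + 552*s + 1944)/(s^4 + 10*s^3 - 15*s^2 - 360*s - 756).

Factor the denominator: s^4 + 10*s^3 - 15*s^2 - 360*s - 756 = (s - 6)*(s + 3)*(s + 6)*(s + 7).
Partial fraction decomposition gives [-6/(s + 3)] + [3/(s + 7)] + [5/(s - 6)] + [-1/(s + 6)].
Invert each term: -6/(s + 3) ↔ -6e^(-3t); 3/(s + 7) ↔ 3e^(-7t); 5/(s - 6) ↔ 5e^(6t); -1/(s + 6) ↔ -e^(-6t).

5*exp(6*t) - 6*exp(-3*t) - exp(-6*t) + 3*exp(-7*t)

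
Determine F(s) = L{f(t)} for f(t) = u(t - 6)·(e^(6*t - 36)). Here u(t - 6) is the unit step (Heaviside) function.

F(s) = exp(-6*s)/(s - 6)

By the second shifting theorem, L{u(t - c)·g(t - c)} = e^(-cs)·G(s) with c = 6 and G(s) = L{g(t)}.
L{e^(6t)} = 1/(s - 6).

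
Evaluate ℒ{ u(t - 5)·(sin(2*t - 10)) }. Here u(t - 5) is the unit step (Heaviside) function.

2*exp(-5*s)/(s^2 + 4)

By the second shifting theorem, L{u(t - c)·g(t - c)} = e^(-cs)·G(s) with c = 5 and G(s) = L{g(t)}.
L{sin(2t)} = 2/(s^2 + 4).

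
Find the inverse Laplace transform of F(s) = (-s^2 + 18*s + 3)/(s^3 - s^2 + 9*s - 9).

Factor the denominator: s^3 - s^2 + 9*s - 9 = (s - 1)*(s^2 + 9).
Partial fraction decomposition gives [2/(s - 1)] + [-3*s/(s^2 + 9)] + [15/(s^2 + 9)].
Invert each term: 2/(s - 1) ↔ 2e^(t); -3·s/(s^2 + 9) ↔ -3cos(3t); 5·3/(s^2 + 9) ↔ 5sin(3t).

2*exp(t) + 5*sin(3*t) - 3*cos(3*t)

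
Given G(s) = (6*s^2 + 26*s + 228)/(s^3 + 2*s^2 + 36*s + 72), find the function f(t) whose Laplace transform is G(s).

Factor the denominator: s^3 + 2*s^2 + 36*s + 72 = (s + 2)*(s^2 + 36).
Partial fraction decomposition gives [5/(s + 2)] + [s/(s^2 + 36)] + [24/(s^2 + 36)].
Invert each term: 5/(s + 2) ↔ 5e^(-2t); 1·s/(s^2 + 36) ↔ cos(6t); 4·6/(s^2 + 36) ↔ 4sin(6t).

f(t) = 4*sin(6*t) + cos(6*t) + 5*exp(-2*t)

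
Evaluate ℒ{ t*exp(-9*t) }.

L{e^(-9t)} = 1/(s + 9).
Then apply L{t·g(t)} = -d/ds[G(s)] with G(s) = 1/(s + 9):
differentiating 1 time and applying the sign gives (s + 9)^(-2).

(s + 9)^(-2)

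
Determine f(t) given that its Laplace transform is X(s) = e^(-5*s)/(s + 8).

The factor e^(-5s) signals a time shift by c = 5 (second shifting theorem).
L{e^(-8t)} = 1/(s + 8), so L^-1{1/(s + 8)} = e^(-8*t).
Hence the inverse is u(t - 5) times that function evaluated at t - 5.

f(t) = Heaviside(t - 5)*(exp(-8*t + 40))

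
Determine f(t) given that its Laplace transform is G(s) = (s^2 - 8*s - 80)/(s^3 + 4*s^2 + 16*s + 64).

Factor the denominator: s^3 + 4*s^2 + 16*s + 64 = (s + 4)*(s^2 + 16).
Partial fraction decomposition gives [-1/(s + 4)] + [2*s/(s^2 + 16)] + [-16/(s^2 + 16)].
Invert each term: -1/(s + 4) ↔ -e^(-4t); 2·s/(s^2 + 16) ↔ 2cos(4t); -4·4/(s^2 + 16) ↔ -4sin(4t).

f(t) = -4*sin(4*t) + 2*cos(4*t) - exp(-4*t)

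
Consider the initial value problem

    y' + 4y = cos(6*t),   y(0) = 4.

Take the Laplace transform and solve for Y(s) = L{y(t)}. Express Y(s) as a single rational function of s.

Y(s) = (4*s^2 + s + 144)/(s^3 + 4*s^2 + 36*s + 144)

Transform both sides with L{·}.
With L{y'} = sY - y(0) = sY - 4: the LHS transforms to (s + 4)Y - (4).
The right side is L{cos(6*t)} = s/(s^2 + 36).
So (s + 4)Y = s/(s^2 + 36) + (4).
Divide through and combine into a single rational function.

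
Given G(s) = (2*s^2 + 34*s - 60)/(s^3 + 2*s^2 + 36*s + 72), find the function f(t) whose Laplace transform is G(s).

f(t) = 4*sin(6*t) + 5*cos(6*t) - 3*exp(-2*t)

Factor the denominator: s^3 + 2*s^2 + 36*s + 72 = (s + 2)*(s^2 + 36).
Partial fraction decomposition gives [-3/(s + 2)] + [5*s/(s^2 + 36)] + [24/(s^2 + 36)].
Invert each term: -3/(s + 2) ↔ -3e^(-2t); 5·s/(s^2 + 36) ↔ 5cos(6t); 4·6/(s^2 + 36) ↔ 4sin(6t).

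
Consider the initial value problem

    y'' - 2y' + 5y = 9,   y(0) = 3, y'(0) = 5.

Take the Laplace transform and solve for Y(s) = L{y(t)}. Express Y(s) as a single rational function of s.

Y(s) = (3*s^2 - s + 9)/(s^3 - 2*s^2 + 5*s)

Take the Laplace transform of both sides.
With L{y''} = s^2 Y - s·y(0) - y'(0) and L{y'} = sY - y(0), with y(0) = 3, y'(0) = 5: the LHS transforms to (s^2 - 2*s + 5)Y - (3*s - 1).
The right side is L{9} = 9/s.
So (s^2 - 2*s + 5)Y = 9/s + (3*s - 1).
Solve for Y(s) and write it as one ratio of polynomials.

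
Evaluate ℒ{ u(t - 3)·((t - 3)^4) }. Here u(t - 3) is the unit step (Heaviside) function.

24*exp(-3*s)/s^5

By the second shifting theorem, L{u(t - c)·g(t - c)} = e^(-cs)·H(s) with c = 3 and H(s) = L{g(t)}.
L{t^4} = 4!/s^5 = 24/s^5.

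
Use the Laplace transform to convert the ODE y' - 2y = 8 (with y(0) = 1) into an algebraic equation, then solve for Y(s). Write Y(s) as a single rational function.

Y(s) = (s + 8)/(s^2 - 2*s)

Apply the Laplace transform to the equation.
The derivative rules (L{y'} = sY - y(0) = sY - 1) turn the left side into (s - 2)Y - (1).
The right side is L{8} = 8/s.
So (s - 2)Y = 8/s + (1).
Divide through and combine into a single rational function.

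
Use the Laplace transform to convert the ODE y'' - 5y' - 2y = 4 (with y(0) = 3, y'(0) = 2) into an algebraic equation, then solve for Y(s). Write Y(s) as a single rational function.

Y(s) = (3*s^2 - 13*s + 4)/(s^3 - 5*s^2 - 2*s)

Laplace-transform each side.
The derivative rules (L{y''} = s^2 Y - s·y(0) - y'(0) and L{y'} = sY - y(0), with y(0) = 3, y'(0) = 2) turn the left side into (s^2 - 5*s - 2)Y - (3*s - 13).
The right side is L{4} = 4/s.
So (s^2 - 5*s - 2)Y = 4/s + (3*s - 13).
Isolate Y and clear denominators.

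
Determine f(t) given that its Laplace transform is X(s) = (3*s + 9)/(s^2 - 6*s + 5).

f(t) = 6*exp(5*t) - 3*exp(t)

Factor the denominator: s^2 - 6*s + 5 = (s - 5)*(s - 1).
Partial fraction decomposition gives [6/(s - 5)] + [-3/(s - 1)].
Invert each term: 6/(s - 5) ↔ 6e^(5t); -3/(s - 1) ↔ -3e^(t).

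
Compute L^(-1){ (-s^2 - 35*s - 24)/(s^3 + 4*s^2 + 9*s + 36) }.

-5*sin(3*t) - 5*cos(3*t) + 4*exp(-4*t)

Factor the denominator: s^3 + 4*s^2 + 9*s + 36 = (s + 4)*(s^2 + 9).
Partial fraction decomposition gives [4/(s + 4)] + [-5*s/(s^2 + 9)] + [-15/(s^2 + 9)].
Invert each term: 4/(s + 4) ↔ 4e^(-4t); -5·s/(s^2 + 9) ↔ -5cos(3t); -5·3/(s^2 + 9) ↔ -5sin(3t).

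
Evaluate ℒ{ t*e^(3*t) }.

(s - 3)^(-2)

L{e^(3t)} = 1/(s - 3).
Then apply L{t·g(t)} = -d/ds[H(s)] with H(s) = 1/(s - 3):
differentiating 1 time and applying the sign gives (s - 3)^(-2).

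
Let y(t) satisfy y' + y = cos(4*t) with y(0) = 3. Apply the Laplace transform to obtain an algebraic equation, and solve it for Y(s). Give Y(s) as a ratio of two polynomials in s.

Y(s) = (3*s^2 + s + 48)/(s^3 + s^2 + 16*s + 16)

Take the Laplace transform of both sides.
Using L{y'} = sY - y(0) = sY - 3, the left side becomes (s + 1)Y - (3).
The right side is L{cos(4*t)} = s/(s^2 + 16).
So (s + 1)Y = s/(s^2 + 16) + (3).
Divide through and combine into a single rational function.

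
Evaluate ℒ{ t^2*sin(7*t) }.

L{sin(7t)} = 7/(s^2 + 49).
Then apply L{t^2·g(t)} = (-1)^2 d^2/ds^2[H(s)] with H(s) = 7/(s^2 + 49):
differentiating 2 times and applying the sign gives 14*(3*s^2 - 49)/(s^2 + 49)^3.

14*(3*s^2 - 49)/(s^2 + 49)^3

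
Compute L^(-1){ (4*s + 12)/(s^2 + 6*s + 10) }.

Rewrite the denominator: s^2 + 6*s + 10 = (s + 3)^2 + 1.
The form in (s + 3) signals a first-shifting-theorem factor e^(-3t).
Since L{cos(t)} = s/(s^2 + 1), the inverse is exp(-3*t)*cos(t), scaled by 4.

4*exp(-3*t)*cos(t)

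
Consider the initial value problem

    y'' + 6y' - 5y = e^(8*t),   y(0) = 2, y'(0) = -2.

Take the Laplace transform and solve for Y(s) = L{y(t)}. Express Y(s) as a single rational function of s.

Laplace-transform each side.
The derivative rules (L{y''} = s^2 Y - s·y(0) - y'(0) and L{y'} = sY - y(0), with y(0) = 2, y'(0) = -2) turn the left side into (s^2 + 6*s - 5)Y - (2*s + 10).
The right side is L{e^(8*t)} = 1/(s - 8).
So (s^2 + 6*s - 5)Y = 1/(s - 8) + (2*s + 10).
Divide through and combine into a single rational function.

Y(s) = (2*s^2 - 6*s - 79)/(s^3 - 2*s^2 - 53*s + 40)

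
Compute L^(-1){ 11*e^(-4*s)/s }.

The factor e^(-4s) signals a time shift by c = 4 (second shifting theorem).
L{11} = 11/s, so L^-1{11/s} = 11.
Hence the inverse is u(t - 4) times that function evaluated at t - 4.

Heaviside(t - 4)*(11)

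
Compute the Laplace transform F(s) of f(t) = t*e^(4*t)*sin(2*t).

L{sin(2t)} = 2/(s^2 + 4).
Multiplying by e^(4t) shifts s → s - 4, so L{e^(4*t)*sin(2*t)} = 2/((s - 4)^2 + 4).
Then apply L{t·g(t)} = -d/ds[G(s)] with G(s) = 2/((s - 4)^2 + 4):
differentiating 1 time and applying the sign gives 4*(s - 4)/(s^2 - 8*s + 20)^2.

F(s) = 4*(s - 4)/(s^2 - 8*s + 20)^2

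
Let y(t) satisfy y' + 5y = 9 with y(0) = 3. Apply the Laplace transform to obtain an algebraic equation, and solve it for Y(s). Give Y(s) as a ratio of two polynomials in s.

Apply the Laplace transform to the equation.
Using L{y'} = sY - y(0) = sY - 3, the left side becomes (s + 5)Y - (3).
The right side is L{9} = 9/s.
So (s + 5)Y = 9/s + (3).
Isolate Y and clear denominators.

Y(s) = (3*s + 9)/(s^2 + 5*s)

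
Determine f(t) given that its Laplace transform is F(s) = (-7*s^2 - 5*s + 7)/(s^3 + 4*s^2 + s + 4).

f(t) = 3*sin(t) - 2*cos(t) - 5*exp(-4*t)

Factor the denominator: s^3 + 4*s^2 + s + 4 = (s + 4)*(s^2 + 1).
Partial fraction decomposition gives [-5/(s + 4)] + [-2*s/(s^2 + 1)] + [3/(s^2 + 1)].
Invert each term: -5/(s + 4) ↔ -5e^(-4t); -2·s/(s^2 + 1) ↔ -2cos(t); 3·1/(s^2 + 1) ↔ 3sin(t).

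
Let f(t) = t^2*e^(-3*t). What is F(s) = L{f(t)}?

L{e^(-3t)} = 1/(s + 3).
Then apply L{t^2·g(t)} = (-1)^2 d^2/ds^2[G(s)] with G(s) = 1/(s + 3):
differentiating 2 times and applying the sign gives 2/(s + 3)^3.

F(s) = 2/(s + 3)^3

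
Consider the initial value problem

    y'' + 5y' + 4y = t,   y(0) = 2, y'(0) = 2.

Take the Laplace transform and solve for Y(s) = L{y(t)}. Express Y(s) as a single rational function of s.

Take the Laplace transform of both sides.
The derivative rules (L{y''} = s^2 Y - s·y(0) - y'(0) and L{y'} = sY - y(0), with y(0) = 2, y'(0) = 2) turn the left side into (s^2 + 5*s + 4)Y - (2*s + 12).
The right side is L{t} = s^(-2).
So (s^2 + 5*s + 4)Y = s^(-2) + (2*s + 12).
Solve for Y(s) and write it as one ratio of polynomials.

Y(s) = (2*s^3 + 12*s^2 + 1)/(s^4 + 5*s^3 + 4*s^2)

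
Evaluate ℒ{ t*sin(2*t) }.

4*s/(s^2 + 4)^2

L{sin(2t)} = 2/(s^2 + 4).
Then apply L{t·g(t)} = -d/ds[H(s)] with H(s) = 2/(s^2 + 4):
differentiating 1 time and applying the sign gives 4*s/(s^2 + 4)^2.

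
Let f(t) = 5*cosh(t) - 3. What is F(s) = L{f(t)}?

F(s) = 5*s/(s^2 - 1) - 3/s

By linearity of the Laplace transform, transform each term separately.
L{-3} = -3/s; (5)·[L{cosh(t)} = s/(s^2 - 1)].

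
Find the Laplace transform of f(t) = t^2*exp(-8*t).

2/(s + 8)^3

L{e^(-8t)} = 1/(s + 8).
Then apply L{t^2·g(t)} = (-1)^2 d^2/ds^2[G(s)] with G(s) = 1/(s + 8):
differentiating 2 times and applying the sign gives 2/(s + 8)^3.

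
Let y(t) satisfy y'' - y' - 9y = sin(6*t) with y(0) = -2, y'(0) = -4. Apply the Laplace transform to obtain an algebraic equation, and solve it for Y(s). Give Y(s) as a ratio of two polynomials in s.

Y(s) = (-2*s^3 - 2*s^2 - 72*s - 66)/(s^4 - s^3 + 27*s^2 - 36*s - 324)

Transform both sides with L{·}.
With L{y''} = s^2 Y - s·y(0) - y'(0) and L{y'} = sY - y(0), with y(0) = -2, y'(0) = -4: the LHS transforms to (s^2 - s - 9)Y - (-2*s - 2).
The right side is L{sin(6*t)} = 6/(s^2 + 36).
So (s^2 - s - 9)Y = 6/(s^2 + 36) + (-2*s - 2).
Solve for Y(s) and write it as one ratio of polynomials.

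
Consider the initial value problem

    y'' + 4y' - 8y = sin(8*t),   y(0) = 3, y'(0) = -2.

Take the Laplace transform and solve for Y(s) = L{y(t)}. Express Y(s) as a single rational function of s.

Take the Laplace transform of both sides.
The derivative rules (L{y''} = s^2 Y - s·y(0) - y'(0) and L{y'} = sY - y(0), with y(0) = 3, y'(0) = -2) turn the left side into (s^2 + 4*s - 8)Y - (3*s + 10).
The right side is L{sin(8*t)} = 8/(s^2 + 64).
So (s^2 + 4*s - 8)Y = 8/(s^2 + 64) + (3*s + 10).
Solve for Y(s) and write it as one ratio of polynomials.

Y(s) = (3*s^3 + 10*s^2 + 192*s + 648)/(s^4 + 4*s^3 + 56*s^2 + 256*s - 512)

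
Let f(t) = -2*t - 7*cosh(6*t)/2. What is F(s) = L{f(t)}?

Apply the Laplace transform termwise.
(-2)·[L{t} = 1!/s^2 = 1/s^2]; (-7/2)·[L{cosh(6t)} = s/(s^2 - 36)].

F(s) = -7*s/(2*(s^2 - 36)) - 2/s^2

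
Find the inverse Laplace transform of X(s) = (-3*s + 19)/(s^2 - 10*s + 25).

Factor the denominator: s^2 - 10*s + 25 = (s - 5)^2.
Partial fraction decomposition gives [-3/(s - 5)] + [4/(s - 5)^2].
Invert each term: -3/(s - 5) ↔ -3e^(5t); 4/(s - 5)^2 ↔ 4t·e^(5t).

4*t*exp(5*t) - 3*exp(5*t)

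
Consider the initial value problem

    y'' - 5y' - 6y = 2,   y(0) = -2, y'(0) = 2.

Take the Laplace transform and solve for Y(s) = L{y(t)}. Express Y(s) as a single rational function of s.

Apply the Laplace transform to the equation.
The derivative rules (L{y''} = s^2 Y - s·y(0) - y'(0) and L{y'} = sY - y(0), with y(0) = -2, y'(0) = 2) turn the left side into (s^2 - 5*s - 6)Y - (-2*s + 12).
The right side is L{2} = 2/s.
So (s^2 - 5*s - 6)Y = 2/s + (-2*s + 12).
Isolate Y and clear denominators.

Y(s) = (-2*s^2 + 12*s + 2)/(s^3 - 5*s^2 - 6*s)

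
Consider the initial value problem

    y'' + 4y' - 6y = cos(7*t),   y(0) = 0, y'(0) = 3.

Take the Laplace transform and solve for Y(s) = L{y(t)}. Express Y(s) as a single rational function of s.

Take the Laplace transform of both sides.
With L{y''} = s^2 Y - s·y(0) - y'(0) and L{y'} = sY - y(0), with y(0) = 0, y'(0) = 3: the LHS transforms to (s^2 + 4*s - 6)Y - (3).
The right side is L{cos(7*t)} = s/(s^2 + 49).
So (s^2 + 4*s - 6)Y = s/(s^2 + 49) + (3).
Divide through and combine into a single rational function.

Y(s) = (3*s^2 + s + 147)/(s^4 + 4*s^3 + 43*s^2 + 196*s - 294)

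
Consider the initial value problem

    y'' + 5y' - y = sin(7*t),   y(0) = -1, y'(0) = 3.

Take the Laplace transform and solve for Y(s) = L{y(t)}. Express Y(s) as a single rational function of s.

Y(s) = (-s^3 - 2*s^2 - 49*s - 91)/(s^4 + 5*s^3 + 48*s^2 + 245*s - 49)

Take the Laplace transform of both sides.
The derivative rules (L{y''} = s^2 Y - s·y(0) - y'(0) and L{y'} = sY - y(0), with y(0) = -1, y'(0) = 3) turn the left side into (s^2 + 5*s - 1)Y - (-s - 2).
The right side is L{sin(7*t)} = 7/(s^2 + 49).
So (s^2 + 5*s - 1)Y = 7/(s^2 + 49) + (-s - 2).
Divide through and combine into a single rational function.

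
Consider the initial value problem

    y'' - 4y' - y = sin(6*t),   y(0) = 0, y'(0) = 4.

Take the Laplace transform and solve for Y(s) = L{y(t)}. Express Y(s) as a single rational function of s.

Transform both sides with L{·}.
Using L{y''} = s^2 Y - s·y(0) - y'(0) and L{y'} = sY - y(0), with y(0) = 0, y'(0) = 4, the left side becomes (s^2 - 4*s - 1)Y - (4).
The right side is L{sin(6*t)} = 6/(s^2 + 36).
So (s^2 - 4*s - 1)Y = 6/(s^2 + 36) + (4).
Solve for Y(s) and write it as one ratio of polynomials.

Y(s) = (4*s^2 + 150)/(s^4 - 4*s^3 + 35*s^2 - 144*s - 36)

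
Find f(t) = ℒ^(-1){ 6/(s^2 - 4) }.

Since L{sinh(2t)} = 2/(s^2 - 4), the inverse is sinh(2*t), scaled by 3.

f(t) = 3*sinh(2*t)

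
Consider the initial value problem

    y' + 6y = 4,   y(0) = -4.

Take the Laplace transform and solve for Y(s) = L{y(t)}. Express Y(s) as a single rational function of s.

Y(s) = (-4*s + 4)/(s^2 + 6*s)

Laplace-transform each side.
Using L{y'} = sY - y(0) = sY - (-4), the left side becomes (s + 6)Y - (-4).
The right side is L{4} = 4/s.
So (s + 6)Y = 4/s + (-4).
Divide through and combine into a single rational function.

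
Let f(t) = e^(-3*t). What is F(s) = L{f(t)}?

L{e^(-3t)} = 1/(s + 3).

F(s) = 1/(s + 3)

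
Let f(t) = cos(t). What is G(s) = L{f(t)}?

G(s) = s/(s^2 + 1)

L{cos(t)} = s/(s^2 + 1).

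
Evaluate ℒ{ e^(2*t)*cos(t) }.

L{cos(t)} = s/(s^2 + 1).
By the first shifting theorem, multiplying by e^(2t) replaces s with s - 2.

(s - 2)/((s - 2)^2 + 1)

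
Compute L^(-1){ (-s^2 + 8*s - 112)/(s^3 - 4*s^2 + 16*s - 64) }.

-3*exp(4*t) + 4*sin(4*t) + 2*cos(4*t)

Factor the denominator: s^3 - 4*s^2 + 16*s - 64 = (s - 4)*(s^2 + 16).
Partial fraction decomposition gives [-3/(s - 4)] + [2*s/(s^2 + 16)] + [16/(s^2 + 16)].
Invert each term: -3/(s - 4) ↔ -3e^(4t); 2·s/(s^2 + 16) ↔ 2cos(4t); 4·4/(s^2 + 16) ↔ 4sin(4t).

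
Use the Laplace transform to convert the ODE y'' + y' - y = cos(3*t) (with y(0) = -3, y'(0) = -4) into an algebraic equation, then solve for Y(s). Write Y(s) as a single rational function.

Transform both sides with L{·}.
Using L{y''} = s^2 Y - s·y(0) - y'(0) and L{y'} = sY - y(0), with y(0) = -3, y'(0) = -4, the left side becomes (s^2 + s - 1)Y - (-3*s - 7).
The right side is L{cos(3*t)} = s/(s^2 + 9).
So (s^2 + s - 1)Y = s/(s^2 + 9) + (-3*s - 7).
Solve for Y(s) and write it as one ratio of polynomials.

Y(s) = (-3*s^3 - 7*s^2 - 26*s - 63)/(s^4 + s^3 + 8*s^2 + 9*s - 9)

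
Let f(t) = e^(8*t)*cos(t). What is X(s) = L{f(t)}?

L{cos(t)} = s/(s^2 + 1).
By the first shifting theorem, multiplying by e^(8t) replaces s with s - 8.

X(s) = (s - 8)/((s - 8)^2 + 1)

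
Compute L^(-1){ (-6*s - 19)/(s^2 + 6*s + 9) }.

-t*exp(-3*t) - 6*exp(-3*t)

Factor the denominator: s^2 + 6*s + 9 = (s + 3)^2.
Partial fraction decomposition gives [-6/(s + 3)] + [-1/(s + 3)^2].
Invert each term: -6/(s + 3) ↔ -6e^(-3t); -1/(s + 3)^2 ↔ -t·e^(-3t).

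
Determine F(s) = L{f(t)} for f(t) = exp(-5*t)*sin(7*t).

L{sin(7t)} = 7/(s^2 + 49).
By the first shifting theorem, multiplying by e^(-5t) replaces s with s + 5.

F(s) = 7/((s + 5)^2 + 49)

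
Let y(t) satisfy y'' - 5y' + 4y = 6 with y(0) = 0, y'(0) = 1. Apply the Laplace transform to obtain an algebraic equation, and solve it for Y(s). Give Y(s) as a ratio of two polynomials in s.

Take the Laplace transform of both sides.
Using L{y''} = s^2 Y - s·y(0) - y'(0) and L{y'} = sY - y(0), with y(0) = 0, y'(0) = 1, the left side becomes (s^2 - 5*s + 4)Y - (1).
The right side is L{6} = 6/s.
So (s^2 - 5*s + 4)Y = 6/s + (1).
Divide through and combine into a single rational function.

Y(s) = (s + 6)/(s^3 - 5*s^2 + 4*s)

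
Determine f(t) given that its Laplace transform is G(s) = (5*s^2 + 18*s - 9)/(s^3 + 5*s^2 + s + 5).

f(t) = -2*sin(t) + 4*cos(t) + exp(-5*t)

Factor the denominator: s^3 + 5*s^2 + s + 5 = (s + 5)*(s^2 + 1).
Partial fraction decomposition gives [1/(s + 5)] + [4*s/(s^2 + 1)] + [-2/(s^2 + 1)].
Invert each term: 1/(s + 5) ↔ e^(-5t); 4·s/(s^2 + 1) ↔ 4cos(t); -2·1/(s^2 + 1) ↔ -2sin(t).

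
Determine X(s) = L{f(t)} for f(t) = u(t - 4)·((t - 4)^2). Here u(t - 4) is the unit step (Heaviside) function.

X(s) = 2*exp(-4*s)/s^3

By the second shifting theorem, L{u(t - c)·g(t - c)} = e^(-cs)·G(s) with c = 4 and G(s) = L{g(t)}.
L{t^2} = 2!/s^3 = 2/s^3.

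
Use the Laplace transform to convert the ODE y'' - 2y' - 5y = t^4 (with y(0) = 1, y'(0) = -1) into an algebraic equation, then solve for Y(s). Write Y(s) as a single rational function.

Y(s) = (s^6 - 3*s^5 + 24)/(s^7 - 2*s^6 - 5*s^5)

Apply the Laplace transform to the equation.
The derivative rules (L{y''} = s^2 Y - s·y(0) - y'(0) and L{y'} = sY - y(0), with y(0) = 1, y'(0) = -1) turn the left side into (s^2 - 2*s - 5)Y - (s - 3).
The right side is L{t^4} = 24/s^5.
So (s^2 - 2*s - 5)Y = 24/s^5 + (s - 3).
Divide through and combine into a single rational function.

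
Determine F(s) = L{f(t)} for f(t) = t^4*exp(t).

L{t^4} = 4!/s^5 = 24/s^5.
By the first shifting theorem, multiplying by e^(t) replaces s with s - 1.

F(s) = 24/(s - 1)^5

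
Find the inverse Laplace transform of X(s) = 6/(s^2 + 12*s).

Rewrite the denominator: s^2 + 12*s = (s + 6)^2 - 36.
The form in (s + 6) signals a first-shifting-theorem factor e^(-6t).
Since L{sinh(6t)} = 6/(s^2 - 36), the inverse is exp(-6*t)*sinh(6*t).

exp(-6*t)*sinh(6*t)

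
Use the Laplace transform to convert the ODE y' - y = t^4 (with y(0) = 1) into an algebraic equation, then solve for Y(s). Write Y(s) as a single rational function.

Laplace-transform each side.
With L{y'} = sY - y(0) = sY - 1: the LHS transforms to (s - 1)Y - (1).
The right side is L{t^4} = 24/s^5.
So (s - 1)Y = 24/s^5 + (1).
Solve for Y(s) and write it as one ratio of polynomials.

Y(s) = (s^5 + 24)/(s^6 - s^5)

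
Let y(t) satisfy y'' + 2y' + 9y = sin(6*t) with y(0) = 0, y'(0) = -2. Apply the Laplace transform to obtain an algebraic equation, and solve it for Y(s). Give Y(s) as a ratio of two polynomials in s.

Y(s) = (-2*s^2 - 66)/(s^4 + 2*s^3 + 45*s^2 + 72*s + 324)

Take the Laplace transform of both sides.
Using L{y''} = s^2 Y - s·y(0) - y'(0) and L{y'} = sY - y(0), with y(0) = 0, y'(0) = -2, the left side becomes (s^2 + 2*s + 9)Y - (-2).
The right side is L{sin(6*t)} = 6/(s^2 + 36).
So (s^2 + 2*s + 9)Y = 6/(s^2 + 36) + (-2).
Solve for Y(s) and write it as one ratio of polynomials.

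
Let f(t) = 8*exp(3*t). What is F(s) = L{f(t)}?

F(s) = 8/(s - 3)

L{8} = 8/s.
By the first shifting theorem, multiplying by e^(3t) replaces s with s - 3.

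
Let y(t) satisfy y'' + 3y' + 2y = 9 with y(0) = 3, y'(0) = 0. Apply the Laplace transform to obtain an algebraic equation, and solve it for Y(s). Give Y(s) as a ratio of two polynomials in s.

Y(s) = (3*s^2 + 9*s + 9)/(s^3 + 3*s^2 + 2*s)

Transform both sides with L{·}.
The derivative rules (L{y''} = s^2 Y - s·y(0) - y'(0) and L{y'} = sY - y(0), with y(0) = 3, y'(0) = 0) turn the left side into (s^2 + 3*s + 2)Y - (3*s + 9).
The right side is L{9} = 9/s.
So (s^2 + 3*s + 2)Y = 9/s + (3*s + 9).
Divide through and combine into a single rational function.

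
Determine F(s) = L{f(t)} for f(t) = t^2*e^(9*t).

F(s) = 2/(s - 9)^3

L{e^(9t)} = 1/(s - 9).
Then apply L{t^2·g(t)} = (-1)^2 d^2/ds^2[G(s)] with G(s) = 1/(s - 9):
differentiating 2 times and applying the sign gives 2/(s - 9)^3.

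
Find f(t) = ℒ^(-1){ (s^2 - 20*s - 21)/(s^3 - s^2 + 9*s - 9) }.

Factor the denominator: s^3 - s^2 + 9*s - 9 = (s - 1)*(s^2 + 9).
Partial fraction decomposition gives [-4/(s - 1)] + [5*s/(s^2 + 9)] + [-15/(s^2 + 9)].
Invert each term: -4/(s - 1) ↔ -4e^(t); 5·s/(s^2 + 9) ↔ 5cos(3t); -5·3/(s^2 + 9) ↔ -5sin(3t).

f(t) = -4*exp(t) - 5*sin(3*t) + 5*cos(3*t)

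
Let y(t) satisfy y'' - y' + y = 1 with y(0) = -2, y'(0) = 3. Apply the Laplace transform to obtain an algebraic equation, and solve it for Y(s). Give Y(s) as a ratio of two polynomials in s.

Apply the Laplace transform to the equation.
Using L{y''} = s^2 Y - s·y(0) - y'(0) and L{y'} = sY - y(0), with y(0) = -2, y'(0) = 3, the left side becomes (s^2 - s + 1)Y - (-2*s + 5).
The right side is L{1} = 1/s.
So (s^2 - s + 1)Y = 1/s + (-2*s + 5).
Solve for Y(s) and write it as one ratio of polynomials.

Y(s) = (-2*s^2 + 5*s + 1)/(s^3 - s^2 + s)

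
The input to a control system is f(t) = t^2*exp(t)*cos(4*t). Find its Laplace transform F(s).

L{cos(4t)} = s/(s^2 + 16).
Multiplying by e^(t) shifts s → s - 1, so L{exp(t)*cos(4*t)} = (s - 1)/((s - 1)^2 + 16).
Then apply L{t^2·g(t)} = (-1)^2 d^2/ds^2[G(s)] with G(s) = (s - 1)/((s - 1)^2 + 16):
differentiating 2 times and applying the sign gives 2*(s - 1)*(s^2 - 2*s - 47)/(s^2 - 2*s + 17)^3.

F(s) = 2*(s - 1)*(s^2 - 2*s - 47)/(s^2 - 2*s + 17)^3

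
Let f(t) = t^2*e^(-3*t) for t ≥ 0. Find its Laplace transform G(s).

L{e^(-3t)} = 1/(s + 3).
Then apply L{t^2·g(t)} = (-1)^2 d^2/ds^2[H(s)] with H(s) = 1/(s + 3):
differentiating 2 times and applying the sign gives 2/(s + 3)^3.

G(s) = 2/(s + 3)^3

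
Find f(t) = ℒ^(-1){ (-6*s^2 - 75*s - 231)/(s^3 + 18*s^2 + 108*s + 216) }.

f(t) = 3*t^2*exp(-6*t)/2 - 3*t*exp(-6*t) - 6*exp(-6*t)

Factor the denominator: s^3 + 18*s^2 + 108*s + 216 = (s + 6)^3.
Partial fraction decomposition gives [-6/(s + 6)] + [-3/(s + 6)^2] + [3/(s + 6)^3].
Invert each term: -6/(s + 6) ↔ -6e^(-6t); -3/(s + 6)^2 ↔ -3t·e^(-6t); 3/(s + 6)^3 ↔ (3/2)t^2·e^(-6t).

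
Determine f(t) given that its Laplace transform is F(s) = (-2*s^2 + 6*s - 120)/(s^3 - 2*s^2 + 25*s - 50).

f(t) = -4*exp(2*t) + 2*sin(5*t) + 2*cos(5*t)

Factor the denominator: s^3 - 2*s^2 + 25*s - 50 = (s - 2)*(s^2 + 25).
Partial fraction decomposition gives [-4/(s - 2)] + [2*s/(s^2 + 25)] + [10/(s^2 + 25)].
Invert each term: -4/(s - 2) ↔ -4e^(2t); 2·s/(s^2 + 25) ↔ 2cos(5t); 2·5/(s^2 + 25) ↔ 2sin(5t).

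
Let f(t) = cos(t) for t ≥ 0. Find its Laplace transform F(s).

F(s) = s/(s^2 + 1)

L{cos(t)} = s/(s^2 + 1).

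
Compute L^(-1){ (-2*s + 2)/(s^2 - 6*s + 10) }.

-4*exp(3*t)*sin(t) - 2*exp(3*t)*cos(t)

Complete the square in the denominator: s^2 - 6*s + 10 = (s - 3)^2 + 1^2.
Split the numerator to match: -2*s + 2 = -2·(s - 3) - 4·1.
Invert each term: -2·(s - 3)/((s - 3)^2 + 1) ↔ -2e^(3t)cos(t); -4·1/((s - 3)^2 + 1) ↔ -4e^(3t)sin(t).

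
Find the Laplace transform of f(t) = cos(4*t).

s/(s^2 + 16)

L{cos(4t)} = s/(s^2 + 16).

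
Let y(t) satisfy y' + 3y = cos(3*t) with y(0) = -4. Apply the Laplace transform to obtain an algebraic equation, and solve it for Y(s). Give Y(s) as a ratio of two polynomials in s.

Laplace-transform each side.
The derivative rules (L{y'} = sY - y(0) = sY - (-4)) turn the left side into (s + 3)Y - (-4).
The right side is L{cos(3*t)} = s/(s^2 + 9).
So (s + 3)Y = s/(s^2 + 9) + (-4).
Solve for Y(s) and write it as one ratio of polynomials.

Y(s) = (-4*s^2 + s - 36)/(s^3 + 3*s^2 + 9*s + 27)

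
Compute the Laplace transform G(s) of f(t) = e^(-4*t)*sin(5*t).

G(s) = 5/((s + 4)^2 + 25)

L{sin(5t)} = 5/(s^2 + 25).
By the first shifting theorem, multiplying by e^(-4t) replaces s with s + 4.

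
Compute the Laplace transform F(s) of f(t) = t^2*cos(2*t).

F(s) = 2*s*(s^2 - 12)/(s^2 + 4)^3

L{cos(2t)} = s/(s^2 + 4).
Then apply L{t^2·g(t)} = (-1)^2 d^2/ds^2[G(s)] with G(s) = s/(s^2 + 4):
differentiating 2 times and applying the sign gives 2*s*(s^2 - 12)/(s^2 + 4)^3.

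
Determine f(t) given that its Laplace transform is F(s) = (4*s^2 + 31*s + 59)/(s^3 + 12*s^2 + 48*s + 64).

Factor the denominator: s^3 + 12*s^2 + 48*s + 64 = (s + 4)^3.
Partial fraction decomposition gives [4/(s + 4)] + [-1/(s + 4)^2] + [-1/(s + 4)^3].
Invert each term: 4/(s + 4) ↔ 4e^(-4t); -1/(s + 4)^2 ↔ -t·e^(-4t); -1/(s + 4)^3 ↔ (-1/2)t^2·e^(-4t).

f(t) = -t^2*exp(-4*t)/2 - t*exp(-4*t) + 4*exp(-4*t)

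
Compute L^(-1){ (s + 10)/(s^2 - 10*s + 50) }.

3*exp(5*t)*sin(5*t) + exp(5*t)*cos(5*t)

Complete the square in the denominator: s^2 - 10*s + 50 = (s - 5)^2 + 5^2.
Split the numerator to match: s + 10 = 1·(s - 5) + 3·5.
Invert each term: 1·(s - 5)/((s - 5)^2 + 25) ↔ e^(5t)cos(5t); 3·5/((s - 5)^2 + 25) ↔ 3e^(5t)sin(5t).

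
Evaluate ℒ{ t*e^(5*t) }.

L{e^(5t)} = 1/(s - 5).
Then apply L{t·g(t)} = -d/ds[H(s)] with H(s) = 1/(s - 5):
differentiating 1 time and applying the sign gives (s - 5)^(-2).

(s - 5)^(-2)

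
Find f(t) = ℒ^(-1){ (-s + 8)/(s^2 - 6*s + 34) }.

f(t) = exp(3*t)*sin(5*t) - exp(3*t)*cos(5*t)

Complete the square in the denominator: s^2 - 6*s + 34 = (s - 3)^2 + 5^2.
Split the numerator to match: -s + 8 = -1·(s - 3) + 1·5.
Invert each term: -1·(s - 3)/((s - 3)^2 + 25) ↔ -e^(3t)cos(5t); 1·5/((s - 3)^2 + 25) ↔ e^(3t)sin(5t).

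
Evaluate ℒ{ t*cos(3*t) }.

L{cos(3t)} = s/(s^2 + 9).
Then apply L{t·g(t)} = -d/ds[G(s)] with G(s) = s/(s^2 + 9):
differentiating 1 time and applying the sign gives (s - 3)*(s + 3)/(s^2 + 9)^2.

(s - 3)*(s + 3)/(s^2 + 9)^2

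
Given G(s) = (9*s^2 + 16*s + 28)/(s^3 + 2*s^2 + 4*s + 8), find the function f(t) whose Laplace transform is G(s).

Factor the denominator: s^3 + 2*s^2 + 4*s + 8 = (s + 2)*(s^2 + 4).
Partial fraction decomposition gives [4/(s + 2)] + [5*s/(s^2 + 4)] + [6/(s^2 + 4)].
Invert each term: 4/(s + 2) ↔ 4e^(-2t); 5·s/(s^2 + 4) ↔ 5cos(2t); 3·2/(s^2 + 4) ↔ 3sin(2t).

f(t) = 3*sin(2*t) + 5*cos(2*t) + 4*exp(-2*t)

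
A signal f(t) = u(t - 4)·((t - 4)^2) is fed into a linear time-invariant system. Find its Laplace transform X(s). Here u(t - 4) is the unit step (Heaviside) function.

By the second shifting theorem, L{u(t - c)·g(t - c)} = e^(-cs)·G(s) with c = 4 and G(s) = L{g(t)}.
L{t^2} = 2!/s^3 = 2/s^3.

X(s) = 2*exp(-4*s)/s^3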